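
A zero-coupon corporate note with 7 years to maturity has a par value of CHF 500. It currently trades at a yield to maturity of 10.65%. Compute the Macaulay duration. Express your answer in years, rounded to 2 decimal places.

A zero-coupon bond has a single cash flow at maturity, so its Macaulay duration equals its maturity: 7 years.

7.00 years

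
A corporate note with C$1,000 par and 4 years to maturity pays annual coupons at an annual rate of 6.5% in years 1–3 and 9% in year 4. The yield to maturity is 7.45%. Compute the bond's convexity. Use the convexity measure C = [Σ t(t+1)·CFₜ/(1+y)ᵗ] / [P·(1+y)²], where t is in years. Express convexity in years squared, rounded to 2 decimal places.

15.31

With y = 0.0745:
  t   CF        PV=CF/(1+0.0745)^t    t·PV        t(t+1)·PV
  1        65.00        60.4933        60.4933         120.9865
  2        65.00        56.2990       112.5980         337.7939
  3        65.00        52.3955       157.1865         628.7462
  4     1,090.00       817.7128     3,270.8514      16,354.2569
  Σ                    986.9006     3,601.1291      17,441.7834
P = 986.9006.
Convexity = Σ t(t+1)·PV / [P·(1+y)²] = 17,441.7834 / (986.9006 × 1.154550) = 15.30751.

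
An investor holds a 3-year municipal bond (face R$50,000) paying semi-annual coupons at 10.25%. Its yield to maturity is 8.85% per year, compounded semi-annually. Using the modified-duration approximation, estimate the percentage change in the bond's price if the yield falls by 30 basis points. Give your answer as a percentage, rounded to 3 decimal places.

Periodic yield y = 0.04425. Modified duration first:
  t   CF        PV=CF/(1+0.04425)^t    t·PV
  1     2,562.50     2,453.9143     2,453.9143
  2     2,562.50     2,349.9299     4,699.8598
  3     2,562.50     2,250.3518     6,751.0555
  4     2,562.50     2,154.9934     8,619.9735
  5     2,562.50     2,063.6757    10,318.3786
  6    52,562.50    40,536.7671   243,220.6025
  Σ                 51,809.6322   276,063.7841
P = 51,809.6322; D_Mac = 5.32843 half-year periods = 2.66421 yrs; D_mod = 2.66421/(1+0.04425) = 2.55132 yrs.
ΔP/P ≈ -D_mod · Δy = -2.55132 × (-0.003) = +0.007654 = +0.7654%.

+0.765%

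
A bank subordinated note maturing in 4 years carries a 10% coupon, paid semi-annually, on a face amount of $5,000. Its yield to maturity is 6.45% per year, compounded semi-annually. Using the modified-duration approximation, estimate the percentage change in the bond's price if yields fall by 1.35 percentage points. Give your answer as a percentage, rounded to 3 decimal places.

Periodic yield y = 0.03225. Modified duration first:
  t   CF        PV=CF/(1+0.03225)^t    t·PV
  1       250.00       242.1894       242.1894
  2       250.00       234.6228       469.2456
  3       250.00       227.2926       681.8779
  4       250.00       220.1914       880.7658
  5       250.00       213.3121     1,066.5606
  6       250.00       206.6477     1,239.8864
  7       250.00       200.1916     1,401.3409
  8     5,250.00     4,072.6789    32,581.4312
  Σ                  5,617.1266    38,563.2979
P = 5,617.1266; D_Mac = 6.86531 half-year periods = 3.43265 yrs; D_mod = 3.43265/(1+0.03225) = 3.32541 yrs.
ΔP/P ≈ -D_mod · Δy = -3.32541 × (-0.0135) = +0.044893 = +4.4893%.

+4.489%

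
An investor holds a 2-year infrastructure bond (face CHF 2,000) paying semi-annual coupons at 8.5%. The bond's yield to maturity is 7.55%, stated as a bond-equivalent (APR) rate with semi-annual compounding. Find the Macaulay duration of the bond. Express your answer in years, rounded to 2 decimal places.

Periodic yield y = 0.03775. Discount each cash flow and weight by its period:
  t   CF        PV=CF/(1+0.03775)^t    t·PV
  1        85.00        81.9080        81.9080
  2        85.00        78.9284       157.8569
  3        85.00        76.0573       228.1718
  4     2,085.00     1,797.7740     7,191.0959
  Σ                  2,034.6676     7,659.0326
Price P = Σ PV = 2,034.6676.
Macaulay duration = Σ(t·PV) / P = 7,659.0326 / 2,034.6676 = 3.76427 half-year periods.
In years: 3.76427 / 2 = 1.88213 years.

1.88 years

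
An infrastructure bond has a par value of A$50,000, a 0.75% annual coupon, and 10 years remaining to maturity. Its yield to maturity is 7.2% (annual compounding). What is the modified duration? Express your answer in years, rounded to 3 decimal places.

Periodic yield y = 0.072. First find Macaulay duration:
  t   CF        PV=CF/(1+0.072)^t    t·PV
  1       375.00       349.8134       349.8134
  2       375.00       326.3185       652.6370
  3       375.00       304.4016       913.2048
  4       375.00       283.9567     1,135.8268
  5       375.00       264.8850     1,324.4249
  6       375.00       247.0942     1,482.5652
  7       375.00       230.4983     1,613.4883
  8       375.00       215.0171     1,720.1367
  9       375.00       200.5756     1,805.1808
  10   50,375.00    25,134.3238   251,343.2379
  Σ                 27,556.8843   262,340.5159
P = 27,556.8843; Macaulay duration = 262,340.5159 / 27,556.8843 = 9.51996 years.
Modified duration = D_Mac / (1 + y) = 9.51996 / 1.072 = 8.88056 years.

8.881 years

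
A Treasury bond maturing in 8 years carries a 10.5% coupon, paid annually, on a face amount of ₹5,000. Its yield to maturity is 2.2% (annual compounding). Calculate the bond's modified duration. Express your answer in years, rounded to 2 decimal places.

6.15 years

Periodic yield y = 0.022. First find Macaulay duration:
  t   CF        PV=CF/(1+0.022)^t    t·PV
  1       525.00       513.6986       513.6986
  2       525.00       502.6405     1,005.2811
  3       525.00       491.8205     1,475.4615
  4       525.00       481.2334     1,924.9334
  5       525.00       470.8741     2,354.3706
  6       525.00       460.7379     2,764.4273
  7       525.00       450.8199     3,155.7390
  8     5,525.00     4,642.2136    37,137.7085
  Σ                  8,014.0384    50,331.6200
P = 8,014.0384; Macaulay duration = 50,331.6200 / 8,014.0384 = 6.28043 years.
Modified duration = D_Mac / (1 + y) = 6.28043 / 1.022 = 6.14524 years.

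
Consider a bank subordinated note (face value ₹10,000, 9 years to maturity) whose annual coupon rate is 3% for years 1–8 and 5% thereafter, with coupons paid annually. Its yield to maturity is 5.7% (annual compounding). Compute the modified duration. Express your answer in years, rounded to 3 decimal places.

7.480 years

Periodic yield y = 0.057. First find Macaulay duration:
  t   CF        PV=CF/(1+0.057)^t    t·PV
  1       300.00       283.8221       283.8221
  2       300.00       268.5167       537.0334
  3       300.00       254.0366       762.1098
  4       300.00       240.3374       961.3495
  5       300.00       227.3769     1,136.8844
  6       300.00       215.1153     1,290.6919
  7       300.00       203.5150     1,424.6047
  8       300.00       192.5402     1,540.3214
  9    10,500.00     6,375.5024    57,379.5216
  Σ                  8,260.7625    65,316.3388
P = 8,260.7625; Macaulay duration = 65,316.3388 / 8,260.7625 = 7.90682 years.
Modified duration = D_Mac / (1 + y) = 7.90682 / 1.057 = 7.48043 years.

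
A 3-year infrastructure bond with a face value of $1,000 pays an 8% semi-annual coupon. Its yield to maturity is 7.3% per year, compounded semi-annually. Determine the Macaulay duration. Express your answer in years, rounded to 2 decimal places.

2.73 years

Periodic yield y = 0.0365. Discount each cash flow and weight by its period:
  t   CF        PV=CF/(1+0.0365)^t    t·PV
  1        40.00        38.5914        38.5914
  2        40.00        37.2324        74.4649
  3        40.00        35.9213       107.7639
  4        40.00        34.6563       138.6254
  5        40.00        33.4359       167.1797
  6     1,040.00       838.7210     5,032.3258
  Σ                  1,018.5584     5,558.9510
Price P = Σ PV = 1,018.5584.
Macaulay duration = Σ(t·PV) / P = 5,558.9510 / 1,018.5584 = 5.45767 half-year periods.
In years: 5.45767 / 2 = 2.72883 years.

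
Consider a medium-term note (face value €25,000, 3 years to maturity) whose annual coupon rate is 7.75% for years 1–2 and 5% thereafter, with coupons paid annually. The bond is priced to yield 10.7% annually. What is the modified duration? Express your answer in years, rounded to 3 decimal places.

Periodic yield y = 0.107. First find Macaulay duration:
  t   CF        PV=CF/(1+0.107)^t    t·PV
  1     1,937.50     1,750.2258     1,750.2258
  2     1,937.50     1,581.0531     3,162.1063
  3    26,250.00    19,350.2440    58,050.7319
  Σ                 22,681.5230    62,963.0641
P = 22,681.5230; Macaulay duration = 62,963.0641 / 22,681.5230 = 2.77596 years.
Modified duration = D_Mac / (1 + y) = 2.77596 / 1.107 = 2.50764 years.

2.508 years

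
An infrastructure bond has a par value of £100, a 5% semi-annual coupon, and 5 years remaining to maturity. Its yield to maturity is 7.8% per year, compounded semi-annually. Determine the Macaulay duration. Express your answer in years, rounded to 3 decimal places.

4.446 years

Periodic yield y = 0.039. Discount each cash flow and weight by its period:
  t   CF        PV=CF/(1+0.039)^t    t·PV
  1         2.50         2.4062         2.4062
  2         2.50         2.3158         4.6317
  3         2.50         2.2289         6.6867
  4         2.50         2.1452         8.5810
  5         2.50         2.0647        10.3236
  6         2.50         1.9872        11.9233
  7         2.50         1.9126        13.3884
  8         2.50         1.8408        14.7267
  9         2.50         1.7717        15.9457
  10      102.50        69.9147       699.1468
  Σ                     88.5880       787.7602
Price P = Σ PV = 88.5880.
Macaulay duration = Σ(t·PV) / P = 787.7602 / 88.5880 = 8.89240 half-year periods.
In years: 8.89240 / 2 = 4.44620 years.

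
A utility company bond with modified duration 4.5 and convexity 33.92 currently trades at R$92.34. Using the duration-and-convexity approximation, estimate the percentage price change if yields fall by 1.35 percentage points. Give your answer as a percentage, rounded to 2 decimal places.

Duration effect: -D_mod·Δy = -4.5 × (-0.0135) = +0.060750
Convexity effect: ½·C·(Δy)² = 0.5 × 33.92 × (-0.0135)² = +0.00309096
ΔP/P ≈ +0.060750 + 0.00309096 = +0.06384096
= +6.384096%.

+6.38%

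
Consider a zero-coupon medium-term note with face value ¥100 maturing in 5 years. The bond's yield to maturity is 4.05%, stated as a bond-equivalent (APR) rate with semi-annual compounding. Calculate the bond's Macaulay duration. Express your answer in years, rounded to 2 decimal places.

5.00 years

A zero-coupon bond has a single cash flow at maturity, so its Macaulay duration equals its maturity: 5 years.
(Equivalently: 10 semi-annual periods ÷ 2 = 5 years.)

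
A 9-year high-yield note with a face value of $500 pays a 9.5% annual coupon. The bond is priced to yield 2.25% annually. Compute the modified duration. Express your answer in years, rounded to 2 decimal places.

Periodic yield y = 0.0225. First find Macaulay duration:
  t   CF        PV=CF/(1+0.0225)^t    t·PV
  1        47.50        46.4548        46.4548
  2        47.50        45.4325        90.8651
  3        47.50        44.4328       133.2984
  4        47.50        43.4551       173.8202
  5        47.50        42.4988       212.4942
  6        47.50        41.5637       249.3819
  7        47.50        40.6490       284.5433
  8        47.50        39.7546       318.0366
  9       547.50       448.1406     4,033.2652
  Σ                    792.3819     5,542.1597
P = 792.3819; Macaulay duration = 5,542.1597 / 792.3819 = 6.99430 years.
Modified duration = D_Mac / (1 + y) = 6.99430 / 1.0225 = 6.84040 years.

6.84 years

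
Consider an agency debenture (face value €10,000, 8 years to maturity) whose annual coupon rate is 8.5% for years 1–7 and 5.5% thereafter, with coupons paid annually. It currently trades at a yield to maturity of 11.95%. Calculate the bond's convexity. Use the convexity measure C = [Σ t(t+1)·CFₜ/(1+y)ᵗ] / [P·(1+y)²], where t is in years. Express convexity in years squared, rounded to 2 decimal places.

With y = 0.1195:
  t   CF        PV=CF/(1+0.1195)^t    t·PV        t(t+1)·PV
  1       850.00       759.2675       759.2675       1,518.5351
  2       850.00       678.2202     1,356.4404       4,069.3213
  3       850.00       605.8242     1,817.4727       7,269.8906
  4       850.00       541.1561     2,164.6243      10,823.1214
  5       850.00       483.3909     2,416.9543      14,501.7259
  6       850.00       431.7917     2,590.7505      18,135.2534
  7       850.00       385.7005     2,699.9037      21,599.2299
  8    10,550.00     4,276.2164    34,209.7313     307,887.5819
  Σ                  8,161.5676    48,015.1448     385,804.6595
P = 8,161.5676.
Convexity = Σ t(t+1)·PV / [P·(1+y)²] = 385,804.6595 / (8,161.5676 × 1.253280) = 37.71774.

37.72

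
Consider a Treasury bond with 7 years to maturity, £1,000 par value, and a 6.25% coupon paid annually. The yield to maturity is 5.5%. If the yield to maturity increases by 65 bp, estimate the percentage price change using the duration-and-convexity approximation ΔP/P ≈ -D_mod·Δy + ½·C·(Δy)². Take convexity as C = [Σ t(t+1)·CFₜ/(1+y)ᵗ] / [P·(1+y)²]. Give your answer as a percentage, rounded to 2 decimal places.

-3.55%

With y = 0.055:
  t   CF        PV=CF/(1+0.055)^t    t·PV        t(t+1)·PV
  1        62.50        59.2417        59.2417         118.4834
  2        62.50        56.1533       112.3066         336.9197
  3        62.50        53.2259       159.6776         638.7102
  4        62.50        50.4510       201.8042       1,009.0209
  5        62.50        47.8209       239.1045       1,434.6269
  6        62.50        45.3279       271.9672       1,903.7703
  7     1,062.50       730.4016     5,112.8113      40,902.4901
  Σ                  1,042.6223     6,156.9129      46,344.0216
P = 1,042.6223; D_Mac = 5.90522 yrs; D_mod = 5.59736 yrs; C = 39.93575.
Duration effect: -5.59736 × (+0.0065) = -0.036383
Convexity effect: 0.5 × 39.93575 × (0.0065)² = +0.0008436
ΔP/P ≈ -0.036383 + 0.0008436 = -0.035539 = -3.5539%.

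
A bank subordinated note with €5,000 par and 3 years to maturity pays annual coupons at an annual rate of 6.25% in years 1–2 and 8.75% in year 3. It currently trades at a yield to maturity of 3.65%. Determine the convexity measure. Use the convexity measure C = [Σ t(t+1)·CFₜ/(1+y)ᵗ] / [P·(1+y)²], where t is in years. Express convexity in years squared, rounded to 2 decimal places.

10.36

With y = 0.0365:
  t   CF        PV=CF/(1+0.0365)^t    t·PV        t(t+1)·PV
  1       312.50       301.4954       301.4954         602.9908
  2       312.50       290.8784       581.7567       1,745.2701
  3     5,437.50     4,883.0520    14,649.1561      58,596.6242
  Σ                  5,475.4258    15,532.4082      60,944.8852
P = 5,475.4258.
Convexity = Σ t(t+1)·PV / [P·(1+y)²] = 60,944.8852 / (5,475.4258 × 1.074332) = 10.36050.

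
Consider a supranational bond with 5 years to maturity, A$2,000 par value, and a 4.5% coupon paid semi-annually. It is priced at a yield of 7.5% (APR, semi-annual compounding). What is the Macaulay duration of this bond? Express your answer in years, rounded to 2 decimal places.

Periodic yield y = 0.0375. Discount each cash flow and weight by its period:
  t   CF        PV=CF/(1+0.0375)^t    t·PV
  1        45.00        43.3735        43.3735
  2        45.00        41.8058        83.6116
  3        45.00        40.2947       120.8842
  4        45.00        38.8383       155.3532
  5        45.00        37.4345       187.1725
  6        45.00        36.0814       216.4886
  7        45.00        34.7773       243.4411
  8        45.00        33.5203       268.1623
  9        45.00        32.3087       290.7784
  10    2,045.00     1,415.1819    14,151.8188
  Σ                  1,753.6164    15,761.0840
Price P = Σ PV = 1,753.6164.
Macaulay duration = Σ(t·PV) / P = 15,761.0840 / 1,753.6164 = 8.98776 half-year periods.
In years: 8.98776 / 2 = 4.49388 years.

4.49 years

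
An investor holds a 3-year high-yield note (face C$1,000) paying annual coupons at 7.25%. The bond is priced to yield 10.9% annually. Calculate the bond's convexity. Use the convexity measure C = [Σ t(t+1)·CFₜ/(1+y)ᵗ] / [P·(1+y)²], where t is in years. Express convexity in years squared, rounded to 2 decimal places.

With y = 0.109:
  t   CF        PV=CF/(1+0.109)^t    t·PV        t(t+1)·PV
  1        72.50        65.3742        65.3742         130.7484
  2        72.50        58.9488       117.8976         353.6928
  3     1,072.50       786.3260     2,358.9781       9,435.9126
  Σ                    910.6491     2,542.2499       9,920.3538
P = 910.6491.
Convexity = Σ t(t+1)·PV / [P·(1+y)²] = 9,920.3538 / (910.6491 × 1.229881) = 8.85754.

8.86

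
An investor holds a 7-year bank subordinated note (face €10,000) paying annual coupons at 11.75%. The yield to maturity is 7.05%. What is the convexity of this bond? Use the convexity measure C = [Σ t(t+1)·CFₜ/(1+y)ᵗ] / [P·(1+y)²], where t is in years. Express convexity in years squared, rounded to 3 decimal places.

33.714

With y = 0.0705:
  t   CF        PV=CF/(1+0.0705)^t    t·PV        t(t+1)·PV
  1     1,175.00     1,097.6179     1,097.6179       2,195.2359
  2     1,175.00     1,025.3320     2,050.6641       6,151.9922
  3     1,175.00       957.8067     2,873.4200      11,493.6799
  4     1,175.00       894.7283     3,578.9132      17,894.5662
  5     1,175.00       835.8041     4,179.0206      25,074.1236
  6     1,175.00       780.7605     4,684.5630      32,791.9412
  7    11,175.00     6,936.5070    48,555.5492     388,444.3933
  Σ                 12,528.5566    67,019.7480     484,045.9324
P = 12,528.5566.
Convexity = Σ t(t+1)·PV / [P·(1+y)²] = 484,045.9324 / (12,528.5566 × 1.145970) = 33.71415.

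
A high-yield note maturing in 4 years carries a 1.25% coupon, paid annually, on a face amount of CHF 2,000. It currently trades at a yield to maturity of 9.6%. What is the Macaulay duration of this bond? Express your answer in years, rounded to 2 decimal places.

Periodic yield y = 0.096. Discount each cash flow and weight by its year:
  t   CF        PV=CF/(1+0.096)^t    t·PV
  1        25.00        22.8102        22.8102
  2        25.00        20.8122        41.6245
  3        25.00        18.9893        56.9678
  4     2,025.00     1,403.4043     5,613.6173
  Σ                  1,466.0161     5,735.0198
Price P = Σ PV = 1,466.0161.
Macaulay duration = Σ(t·PV) / P = 5,735.0198 / 1,466.0161 = 3.91198 years.

3.91 years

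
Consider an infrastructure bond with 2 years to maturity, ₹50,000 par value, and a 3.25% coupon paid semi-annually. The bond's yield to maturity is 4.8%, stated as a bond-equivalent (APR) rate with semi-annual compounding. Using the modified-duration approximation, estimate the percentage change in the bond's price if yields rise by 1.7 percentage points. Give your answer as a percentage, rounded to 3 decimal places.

-3.240%

Periodic yield y = 0.024. Modified duration first:
  t   CF        PV=CF/(1+0.024)^t    t·PV
  1       812.50       793.4570       793.4570
  2       812.50       774.8604     1,549.7208
  3       812.50       756.6996     2,270.0988
  4    50,812.50    46,213.6995   184,854.7981
  Σ                 48,538.7165   189,468.0747
P = 48,538.7165; D_Mac = 3.90344 half-year periods = 1.95172 yrs; D_mod = 1.95172/(1+0.024) = 1.90598 yrs.
ΔP/P ≈ -D_mod · Δy = -1.90598 × (+0.017) = -0.032402 = -3.2402%.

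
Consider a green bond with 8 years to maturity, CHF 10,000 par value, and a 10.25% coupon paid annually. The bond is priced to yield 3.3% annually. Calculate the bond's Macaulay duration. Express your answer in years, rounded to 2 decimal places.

Periodic yield y = 0.033. Discount each cash flow and weight by its year:
  t   CF        PV=CF/(1+0.033)^t    t·PV
  1     1,025.00       992.2556       992.2556
  2     1,025.00       960.5572     1,921.1144
  3     1,025.00       929.8714     2,789.6143
  4     1,025.00       900.1659     3,600.6638
  5     1,025.00       871.4094     4,357.0472
  6     1,025.00       843.5716     5,061.4294
  7     1,025.00       816.6230     5,716.3611
  8    11,025.00     8,503.0753    68,024.6025
  Σ                 14,817.5295    92,463.0882
Price P = Σ PV = 14,817.5295.
Macaulay duration = Σ(t·PV) / P = 92,463.0882 / 14,817.5295 = 6.24012 years.

6.24 years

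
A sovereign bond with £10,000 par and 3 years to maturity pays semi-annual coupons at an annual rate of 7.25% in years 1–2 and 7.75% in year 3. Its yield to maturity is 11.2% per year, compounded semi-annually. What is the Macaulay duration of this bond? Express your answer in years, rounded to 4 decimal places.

2.7339 years

Periodic yield y = 0.056. Discount each cash flow and weight by its period:
  t   CF        PV=CF/(1+0.056)^t    t·PV
  1       362.50       343.2765       343.2765
  2       362.50       325.0725       650.1449
  3       362.50       307.8338       923.5013
  4       362.50       291.5092     1,166.0370
  5       387.50       295.0884     1,475.4419
  6    10,387.50     7,490.7884    44,944.7302
  Σ                  9,053.5687    49,503.1319
Price P = Σ PV = 9,053.5687.
Macaulay duration = Σ(t·PV) / P = 49,503.1319 / 9,053.5687 = 5.46780 half-year periods.
In years: 5.46780 / 2 = 2.73390 years.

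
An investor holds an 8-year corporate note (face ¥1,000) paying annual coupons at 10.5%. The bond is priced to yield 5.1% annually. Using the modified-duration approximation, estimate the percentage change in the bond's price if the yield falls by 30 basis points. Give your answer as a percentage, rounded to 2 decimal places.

+1.75%

Periodic yield y = 0.051. Modified duration first:
  t   CF        PV=CF/(1+0.051)^t    t·PV
  1       105.00        99.9049        99.9049
  2       105.00        95.0569       190.1139
  3       105.00        90.4443       271.3329
  4       105.00        86.0555       344.2218
  5       105.00        81.8796       409.3980
  6       105.00        77.9064       467.4383
  7       105.00        74.1260       518.8817
  8     1,105.00       742.2335     5,937.8680
  Σ                  1,347.6070     8,239.1594
P = 1,347.6070; D_Mac = 6.11392 yrs; D_mod = 6.11392/(1+0.051) = 5.81724 yrs.
ΔP/P ≈ -D_mod · Δy = -5.81724 × (-0.003) = +0.017452 = +1.7452%.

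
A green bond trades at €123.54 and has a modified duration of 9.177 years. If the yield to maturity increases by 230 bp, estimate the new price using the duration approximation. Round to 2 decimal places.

Duration approximation: ΔP/P ≈ -D_mod · Δy = -9.177 × (+0.023) = -0.211071.
New price ≈ 123.54 × (1 - 0.211071) = 97.46428866.

€97.46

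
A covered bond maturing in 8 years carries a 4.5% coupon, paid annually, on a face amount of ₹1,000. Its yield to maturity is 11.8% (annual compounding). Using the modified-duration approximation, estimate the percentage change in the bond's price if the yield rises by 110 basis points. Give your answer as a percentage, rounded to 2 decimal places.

-6.45%

Periodic yield y = 0.118. Modified duration first:
  t   CF        PV=CF/(1+0.118)^t    t·PV
  1        45.00        40.2504        40.2504
  2        45.00        36.0022        72.0044
  3        45.00        32.2023        96.6069
  4        45.00        28.8035       115.2140
  5        45.00        25.7634       128.8171
  6        45.00        23.0442       138.2652
  7        45.00        20.6120       144.2839
  8     1,045.00       428.1361     3,425.0889
  Σ                    634.8142     4,160.5309
P = 634.8142; D_Mac = 6.55394 yrs; D_mod = 6.55394/(1+0.118) = 5.86220 yrs.
ΔP/P ≈ -D_mod · Δy = -5.86220 × (+0.011) = -0.064484 = -6.4484%.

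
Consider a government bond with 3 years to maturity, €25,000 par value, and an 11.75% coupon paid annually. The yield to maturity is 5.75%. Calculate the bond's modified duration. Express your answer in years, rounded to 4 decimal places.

Periodic yield y = 0.0575. First find Macaulay duration:
  t   CF        PV=CF/(1+0.0575)^t    t·PV
  1     2,937.50     2,777.7778     2,777.7778
  2     2,937.50     2,626.7402     5,253.4804
  3    27,937.50    23,623.6181    70,870.8542
  Σ                 29,028.1360    78,902.1124
P = 29,028.1360; Macaulay duration = 78,902.1124 / 29,028.1360 = 2.71813 years.
Modified duration = D_Mac / (1 + y) = 2.71813 / 1.0575 = 2.57033 years.

2.5703 years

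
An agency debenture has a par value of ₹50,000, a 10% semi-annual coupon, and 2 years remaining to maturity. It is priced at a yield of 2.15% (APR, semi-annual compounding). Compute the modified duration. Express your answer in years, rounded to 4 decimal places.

1.8523 years

Periodic yield y = 0.01075. First find Macaulay duration:
  t   CF        PV=CF/(1+0.01075)^t    t·PV
  1     2,500.00     2,473.4108     2,473.4108
  2     2,500.00     2,447.1045     4,894.2089
  3     2,500.00     2,421.0779     7,263.2336
  4    52,500.00    50,301.8900   201,207.5601
  Σ                 57,643.4832   215,838.4135
P = 57,643.4832; Macaulay duration = 215,838.4135 / 57,643.4832 = 3.74437 half-year periods = 1.87218 years.
Modified duration = D_Mac / (1 + y) = 1.87218 / 1.01075 = 1.85227 years.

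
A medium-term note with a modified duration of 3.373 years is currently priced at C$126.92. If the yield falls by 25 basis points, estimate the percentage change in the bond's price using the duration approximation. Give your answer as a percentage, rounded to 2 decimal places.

Duration approximation: ΔP/P ≈ -D_mod · Δy = -3.373 × (-0.0025) = +0.0084325.
As a percentage: +0.84325%.

+0.84%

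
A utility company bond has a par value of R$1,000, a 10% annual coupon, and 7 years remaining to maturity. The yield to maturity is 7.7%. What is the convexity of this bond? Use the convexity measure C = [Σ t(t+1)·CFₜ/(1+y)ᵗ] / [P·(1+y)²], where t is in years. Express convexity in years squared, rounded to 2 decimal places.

34.27

With y = 0.077:
  t   CF        PV=CF/(1+0.077)^t    t·PV        t(t+1)·PV
  1       100.00        92.8505        92.8505         185.7010
  2       100.00        86.2122       172.4243         517.2730
  3       100.00        80.0484       240.1453         960.5813
  4       100.00        74.3254       297.3016       1,486.5078
  5       100.00        69.0115       345.0575       2,070.3451
  6       100.00        64.0775       384.4652       2,691.2564
  7     1,100.00       654.4595     4,581.2164      36,649.7308
  Σ                  1,120.9850     6,113.4608      44,561.3954
P = 1,120.9850.
Convexity = Σ t(t+1)·PV / [P·(1+y)²] = 44,561.3954 / (1,120.9850 × 1.159929) = 34.27106.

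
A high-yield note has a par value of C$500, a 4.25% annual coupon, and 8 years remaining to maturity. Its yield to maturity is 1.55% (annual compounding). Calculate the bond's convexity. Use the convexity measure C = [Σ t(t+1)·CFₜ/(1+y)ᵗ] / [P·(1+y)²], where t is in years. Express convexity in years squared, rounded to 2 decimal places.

With y = 0.0155:
  t   CF        PV=CF/(1+0.0155)^t    t·PV        t(t+1)·PV
  1        21.25        20.9257        20.9257          41.8513
  2        21.25        20.6063        41.2125         123.6375
  3        21.25        20.2917        60.8752         243.5008
  4        21.25        19.9820        79.9280         399.6402
  5        21.25        19.6770        98.3851         590.3106
  6        21.25        19.3767       116.2601         813.8206
  7        21.25        19.0809       133.5665       1,068.5318
  8       521.25       460.8999     3,687.1995      33,184.7953
  Σ                    600.8402     4,238.3525      36,466.0881
P = 600.8402.
Convexity = Σ t(t+1)·PV / [P·(1+y)²] = 36,466.0881 / (600.8402 × 1.031240) = 58.85323.

58.85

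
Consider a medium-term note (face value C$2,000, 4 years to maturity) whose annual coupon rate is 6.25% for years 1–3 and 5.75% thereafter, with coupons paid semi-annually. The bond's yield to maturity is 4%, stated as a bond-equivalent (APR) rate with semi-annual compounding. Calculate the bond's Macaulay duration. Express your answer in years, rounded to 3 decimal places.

3.618 years

Periodic yield y = 0.02. Discount each cash flow and weight by its period:
  t   CF        PV=CF/(1+0.02)^t    t·PV
  1        62.50        61.2745        61.2745
  2        62.50        60.0730       120.1461
  3        62.50        58.8951       176.6854
  4        62.50        57.7403       230.9614
  5        62.50        56.6082       283.0409
  6        62.50        55.4982       332.9893
  7        57.50        50.0572       350.4005
  8     2,057.50     1,756.0564    14,048.4515
  Σ                  2,156.2031    15,603.9495
Price P = Σ PV = 2,156.2031.
Macaulay duration = Σ(t·PV) / P = 15,603.9495 / 2,156.2031 = 7.23677 half-year periods.
In years: 7.23677 / 2 = 3.61839 years.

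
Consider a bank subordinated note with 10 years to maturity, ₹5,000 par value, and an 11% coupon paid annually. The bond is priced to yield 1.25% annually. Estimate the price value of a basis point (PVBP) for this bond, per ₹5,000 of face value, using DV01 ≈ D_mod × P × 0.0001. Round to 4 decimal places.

₹7.1015

Periodic yield y = 0.0125.
  t   CF        PV=CF/(1+0.0125)^t    t·PV
  1       550.00       543.2099       543.2099
  2       550.00       536.5036     1,073.0072
  3       550.00       529.8801     1,589.6402
  4       550.00       523.3384     2,093.3534
  5       550.00       516.8774     2,584.3869
  6       550.00       510.4962     3,062.9771
  7       550.00       504.1938     3,529.3563
  8       550.00       497.9691     3,983.7532
  9       550.00       491.8214     4,426.3924
  10    5,550.00     4,901.6541    49,016.5414
  Σ                  9,555.9439    71,902.6180
P = 9,555.9439; D_Mac = 7.52439 yrs; D_mod = 7.43149 yrs.
DV01 ≈ 7.43149 × 9,555.9439 × 0.0001 = 7.101493.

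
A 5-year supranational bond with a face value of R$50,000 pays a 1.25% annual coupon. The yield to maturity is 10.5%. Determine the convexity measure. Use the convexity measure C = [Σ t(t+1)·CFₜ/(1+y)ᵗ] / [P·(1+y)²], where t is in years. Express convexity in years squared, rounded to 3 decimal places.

23.551

With y = 0.105:
  t   CF        PV=CF/(1+0.105)^t    t·PV        t(t+1)·PV
  1       625.00       565.6109       565.6109       1,131.2217
  2       625.00       511.8650     1,023.7301       3,071.1902
  3       625.00       463.2263     1,389.6788       5,558.7153
  4       625.00       419.2093     1,676.8372       8,384.1859
  5    50,625.00    30,729.3693   153,646.8463     921,881.0777
  Σ                 32,689.2807   158,302.7032     940,026.3908
P = 32,689.2807.
Convexity = Σ t(t+1)·PV / [P·(1+y)²] = 940,026.3908 / (32,689.2807 × 1.221025) = 23.55104.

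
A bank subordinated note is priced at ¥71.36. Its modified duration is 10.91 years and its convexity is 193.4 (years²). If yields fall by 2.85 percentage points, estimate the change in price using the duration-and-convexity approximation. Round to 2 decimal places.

+¥27.79

Duration effect: -D_mod·Δy = -10.91 × (-0.0285) = +0.310935
Convexity effect: ½·C·(Δy)² = 0.5 × 193.4 × (-0.0285)² = +0.078544575
ΔP/P ≈ +0.310935 + 0.078544575 = +0.389479575
ΔP ≈ 71.36 × (+0.389479575) = +27.793262472.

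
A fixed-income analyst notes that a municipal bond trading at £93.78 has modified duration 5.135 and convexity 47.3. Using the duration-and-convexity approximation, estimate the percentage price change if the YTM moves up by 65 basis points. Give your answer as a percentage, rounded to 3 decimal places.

Duration effect: -D_mod·Δy = -5.135 × (+0.0065) = -0.0333775
Convexity effect: ½·C·(Δy)² = 0.5 × 47.3 × (0.0065)² = +0.0009992125
ΔP/P ≈ -0.0333775 + 0.0009992125 = -0.0323782875
= -3.23782875%.

-3.238%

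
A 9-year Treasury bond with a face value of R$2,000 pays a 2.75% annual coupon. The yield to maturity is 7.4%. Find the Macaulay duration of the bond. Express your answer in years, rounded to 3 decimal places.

Periodic yield y = 0.074. Discount each cash flow and weight by its year:
  t   CF        PV=CF/(1+0.074)^t    t·PV
  1        55.00        51.2104        51.2104
  2        55.00        47.6820        95.3639
  3        55.00        44.3966       133.1898
  4        55.00        41.3376       165.3505
  5        55.00        38.4894       192.4471
  6        55.00        35.8374       215.0247
  7        55.00        33.3682       233.5774
  8        55.00        31.0691       248.5527
  9     2,055.00     1,080.8696     9,727.8262
  Σ                  1,404.2603    11,062.5427
Price P = Σ PV = 1,404.2603.
Macaulay duration = Σ(t·PV) / P = 11,062.5427 / 1,404.2603 = 7.87784 years.

7.878 years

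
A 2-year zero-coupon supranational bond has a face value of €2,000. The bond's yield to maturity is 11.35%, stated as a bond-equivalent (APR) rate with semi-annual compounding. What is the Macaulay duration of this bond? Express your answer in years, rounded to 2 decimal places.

2.00 years

A zero-coupon bond has a single cash flow at maturity, so its Macaulay duration equals its maturity: 2 years.
(Equivalently: 4 semi-annual periods ÷ 2 = 2 years.)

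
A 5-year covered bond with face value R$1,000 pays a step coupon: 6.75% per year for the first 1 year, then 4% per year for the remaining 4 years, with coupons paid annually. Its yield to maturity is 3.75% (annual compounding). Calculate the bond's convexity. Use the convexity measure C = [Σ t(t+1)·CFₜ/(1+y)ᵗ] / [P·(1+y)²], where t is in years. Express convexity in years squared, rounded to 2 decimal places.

24.55

With y = 0.0375:
  t   CF        PV=CF/(1+0.0375)^t    t·PV        t(t+1)·PV
  1        67.50        65.0602        65.0602         130.1205
  2        40.00        37.1607        74.3214         222.9641
  3        40.00        35.8175       107.4526         429.8104
  4        40.00        34.5229       138.0917         690.4585
  5     1,040.00       865.1528     4,325.7639      25,954.5837
  Σ                  1,037.7142     4,710.6899      27,427.9372
P = 1,037.7142.
Convexity = Σ t(t+1)·PV / [P·(1+y)²] = 27,427.9372 / (1,037.7142 × 1.076406) = 24.55496.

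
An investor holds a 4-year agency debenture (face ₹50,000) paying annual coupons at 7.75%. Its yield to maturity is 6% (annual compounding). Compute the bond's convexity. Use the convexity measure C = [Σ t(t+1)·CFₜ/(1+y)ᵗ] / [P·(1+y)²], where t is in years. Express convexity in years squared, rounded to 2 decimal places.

15.45

With y = 0.06:
  t   CF        PV=CF/(1+0.06)^t    t·PV        t(t+1)·PV
  1     3,875.00     3,655.6604     3,655.6604       7,311.3208
  2     3,875.00     3,448.7362     6,897.4724      20,692.4172
  3     3,875.00     3,253.5247     9,760.5742      39,042.2967
  4    53,875.00    42,674.0461   170,696.1844     853,480.9221
  Σ                 53,031.9674   191,009.8914     920,526.9568
P = 53,031.9674.
Convexity = Σ t(t+1)·PV / [P·(1+y)²] = 920,526.9568 / (53,031.9674 × 1.123600) = 15.44853.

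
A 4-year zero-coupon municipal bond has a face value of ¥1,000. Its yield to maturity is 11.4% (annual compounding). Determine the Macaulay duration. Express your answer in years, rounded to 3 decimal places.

A zero-coupon bond has a single cash flow at maturity, so its Macaulay duration equals its maturity: 4 years.

4.000 years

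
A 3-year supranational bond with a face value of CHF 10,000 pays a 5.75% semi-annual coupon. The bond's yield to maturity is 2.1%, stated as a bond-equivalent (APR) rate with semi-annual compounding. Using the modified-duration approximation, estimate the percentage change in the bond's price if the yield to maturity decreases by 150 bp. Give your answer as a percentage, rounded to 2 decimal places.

+4.17%

Periodic yield y = 0.0105. Modified duration first:
  t   CF        PV=CF/(1+0.0105)^t    t·PV
  1       287.50       284.5126       284.5126
  2       287.50       281.5563       563.1126
  3       287.50       278.6307       835.8920
  4       287.50       275.7354     1,102.9417
  5       287.50       272.8703     1,364.3515
  6    10,287.50     9,662.5542    57,975.3249
  Σ                 11,055.8594    62,126.1353
P = 11,055.8594; D_Mac = 5.61929 half-year periods = 2.80965 yrs; D_mod = 2.80965/(1+0.0105) = 2.78045 yrs.
ΔP/P ≈ -D_mod · Δy = -2.78045 × (-0.015) = +0.041707 = +4.1707%.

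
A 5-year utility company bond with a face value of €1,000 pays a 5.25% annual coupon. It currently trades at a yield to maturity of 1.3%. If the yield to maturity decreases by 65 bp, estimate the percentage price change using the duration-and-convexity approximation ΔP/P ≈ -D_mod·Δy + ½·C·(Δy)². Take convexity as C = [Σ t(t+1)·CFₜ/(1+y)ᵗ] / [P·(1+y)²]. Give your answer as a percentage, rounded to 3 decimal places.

+2.987%

With y = 0.013:
  t   CF        PV=CF/(1+0.013)^t    t·PV        t(t+1)·PV
  1        52.50        51.8263        51.8263         103.6525
  2        52.50        51.1612       102.3223         306.9670
  3        52.50        50.5046       151.5138         606.0552
  4        52.50        49.8565       199.4259         997.1294
  5     1,052.50       986.6767     4,933.3836      29,600.3013
  Σ                  1,190.0252     5,438.4718      31,614.1055
P = 1,190.0252; D_Mac = 4.57005 yrs; D_mod = 4.51140 yrs; C = 25.88844.
Duration effect: -4.51140 × (-0.0065) = +0.029324
Convexity effect: 0.5 × 25.88844 × (-0.0065)² = +0.0005469
ΔP/P ≈ +0.029324 + 0.0005469 = +0.029871 = +2.9871%.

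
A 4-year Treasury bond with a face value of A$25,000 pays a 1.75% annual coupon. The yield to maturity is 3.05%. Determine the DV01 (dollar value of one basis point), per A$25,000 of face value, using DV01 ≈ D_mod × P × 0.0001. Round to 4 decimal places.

A$8.9933

Periodic yield y = 0.0305.
  t   CF        PV=CF/(1+0.0305)^t    t·PV
  1       437.50       424.5512       424.5512
  2       437.50       411.9856       823.9713
  3       437.50       399.7920     1,199.3759
  4    25,437.50    22,557.0573    90,228.2291
  Σ                 23,793.3861    92,676.1274
P = 23,793.3861; D_Mac = 3.89504 yrs; D_mod = 3.77975 yrs.
DV01 ≈ 3.77975 × 23,793.3861 × 0.0001 = 8.993317.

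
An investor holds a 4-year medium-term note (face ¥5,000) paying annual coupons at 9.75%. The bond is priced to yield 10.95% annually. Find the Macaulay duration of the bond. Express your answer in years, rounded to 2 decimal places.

Periodic yield y = 0.1095. Discount each cash flow and weight by its year:
  t   CF        PV=CF/(1+0.1095)^t    t·PV
  1       487.50       439.3871       439.3871
  2       487.50       396.0226       792.0453
  3       487.50       356.9379     1,070.8138
  4     5,487.50     3,621.3067    14,485.2268
  Σ                  4,813.6544    16,787.4729
Price P = Σ PV = 4,813.6544.
Macaulay duration = Σ(t·PV) / P = 16,787.4729 / 4,813.6544 = 3.48747 years.

3.49 years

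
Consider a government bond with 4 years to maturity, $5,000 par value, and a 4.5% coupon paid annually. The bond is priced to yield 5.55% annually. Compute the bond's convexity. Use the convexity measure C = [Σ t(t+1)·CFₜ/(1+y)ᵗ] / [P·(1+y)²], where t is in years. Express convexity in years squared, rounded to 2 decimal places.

With y = 0.0555:
  t   CF        PV=CF/(1+0.0555)^t    t·PV        t(t+1)·PV
  1       225.00       213.1691       213.1691         426.3382
  2       225.00       201.9603       403.9206       1,211.7619
  3       225.00       191.3409       574.0227       2,296.0908
  4     5,225.00     4,209.7213    16,838.8852      84,194.4259
  Σ                  4,816.1916    18,029.9976      88,128.6168
P = 4,816.1916.
Convexity = Σ t(t+1)·PV / [P·(1+y)²] = 88,128.6168 / (4,816.1916 × 1.114080) = 16.42467.

16.42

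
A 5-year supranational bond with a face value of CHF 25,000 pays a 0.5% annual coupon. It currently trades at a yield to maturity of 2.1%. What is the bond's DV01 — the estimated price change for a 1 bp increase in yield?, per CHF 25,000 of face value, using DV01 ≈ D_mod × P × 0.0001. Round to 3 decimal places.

CHF 11.205

Periodic yield y = 0.021.
  t   CF        PV=CF/(1+0.021)^t    t·PV
  1       125.00       122.4290       122.4290
  2       125.00       119.9109       239.8217
  3       125.00       117.4445       352.3336
  4       125.00       115.0289       460.1157
  5    25,125.00    22,645.2625   113,226.3127
  Σ                 23,120.0758   114,401.0127
P = 23,120.0758; D_Mac = 4.94812 yrs; D_mod = 4.84635 yrs.
DV01 ≈ 4.84635 × 23,120.0758 × 0.0001 = 11.204800.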